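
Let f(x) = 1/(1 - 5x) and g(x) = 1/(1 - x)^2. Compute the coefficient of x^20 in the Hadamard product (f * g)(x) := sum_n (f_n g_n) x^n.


f has coefficients f_k = 5^k. For g = 1/(1 - x)^2 the coefficient is g_k = C(k + 1, 1) = k + 1. The Hadamard coefficient is (f * g)_k = 5^k * (k + 1).
For k = 20: 5^20 * 21 = 95367431640625 * 21 = 2002716064453125.

2002716064453125


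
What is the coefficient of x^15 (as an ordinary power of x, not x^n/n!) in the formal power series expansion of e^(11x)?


The exponential series is e^y = sum_{k>=0} y^k / k!. Substituting y = 11x gives
e^(11x) = sum_{k>=0} 11^k x^k / k!.
So the coefficient of x^n is a^n/n! with a = 11, n = 15:
11^15 / 15! = 4177248169415651/1307674368000 = 379749833583241/118879488000

379749833583241/118879488000


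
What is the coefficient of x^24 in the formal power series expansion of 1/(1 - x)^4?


The negative binomial / multiset identity is
1/(1 - x)^r = sum_{k>=0} C(k + r - 1, r - 1) x^k.
Here r = 4 and k = 24, so the coefficient is
C(24 + 3, 3) = C(27, 3)
= 2925

2925


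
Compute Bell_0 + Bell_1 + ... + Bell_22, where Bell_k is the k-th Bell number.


Recall Bell_k counts set partitions of a k-set (with Bell_0 = 1 by convention).
Bell_0 through Bell_22: 1, 1, 2, 5, 15, 52, 203, 877, 4140, 21147, 115975, 678570, 4213597, 27644437, 190899322, 1382958545, 10480142147, 82864869804, 682076806159, 5832742205057, 51724158235372, 474869816156751, 4506715738447323
Sum = 1 + 1 + 2 + 5 + 15 + 52 + 203 + 877 + 4140 + 21147 + 115975 + 678570 + 4213597 + 27644437 + 190899322 + 1382958545 + 10480142147 + 82864869804 + 682076806159 + 5832742205057 + 51724158235372 + 474869816156751 + 4506715738447323 = 5039919483399502.

5039919483399502


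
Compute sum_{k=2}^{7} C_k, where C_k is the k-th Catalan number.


C_2 through C_7: 2, 5, 14, 42, 132, 429
Sum = 2 + 5 + 14 + 42 + 132 + 429
= 624

624


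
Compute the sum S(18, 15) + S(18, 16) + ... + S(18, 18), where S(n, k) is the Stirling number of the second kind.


By definition, S(n, k) counts partitions of an n-set into exactly k nonempty blocks.
Computing row n = 18 for k = 15..18:
S(18, k): 367200, 9996, 153, 1
Sum = 377350.

377350


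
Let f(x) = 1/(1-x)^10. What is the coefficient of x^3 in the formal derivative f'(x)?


Differentiate: d/dx [ 1/(1-x)^r ] = r / (1-x)^(r+1).
Here r = 10, so f'(x) = 10 / (1-x)^11.
The expansion of 1/(1-x)^(r+1) has coefficient of x^n equal to C(n+r, r).
So the coefficient of x^3 in f'(x) is
10 * C(13, 10) = 10 * 286 = 2860

2860


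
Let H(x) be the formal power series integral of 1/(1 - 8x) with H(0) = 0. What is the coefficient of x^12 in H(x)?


1/(1 - 8x) = sum_{k>=0} 8^k x^k. Integrating termwise with H(0) = 0:
H(x) = sum_{k>=0} 8^k x^(k+1) / (k+1) = sum_{m>=1} 8^(m-1) x^m / m.
For m = 12: 8^11/12 = 8589934592/12 = 2147483648/3.

2147483648/3


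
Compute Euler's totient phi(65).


phi(n) counts integers in [1, n] coprime to n. Using the multiplicative formula phi(n) = n * prod_{p | n} (1 - 1/p):
65 = 5 * 13, so
phi(65) = 65 * (1 - 1/5) * (1 - 1/13) = 48.

48


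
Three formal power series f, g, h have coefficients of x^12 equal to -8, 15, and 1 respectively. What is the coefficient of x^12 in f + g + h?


Series addition is componentwise:
-8 + 15 + 1
= 8

8


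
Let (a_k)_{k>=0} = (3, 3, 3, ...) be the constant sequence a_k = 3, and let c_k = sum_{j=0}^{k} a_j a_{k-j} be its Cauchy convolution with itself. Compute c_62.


Since a_j = 3 for all j >= 0, the convolution sum becomes
c_k = sum_{j=0}^{k} 3 * 3 = 9 * (k + 1).
Equivalently, the generating function of (a_k) is 3/(1 - x) and its square is 9/(1 - x)^2 = sum_{k>=0} 9(k + 1) x^k.
For k = 62: 9 * 63 = 567.

567


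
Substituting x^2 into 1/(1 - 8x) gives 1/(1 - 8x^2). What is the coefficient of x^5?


Since 1/(1 - 8x^2) only has even powers of x,
the coefficient of x^5 (odd) is 0.

0


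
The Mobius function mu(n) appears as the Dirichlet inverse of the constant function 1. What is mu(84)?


84 has a squared prime factor, so mu(84) = 0.
Factorization reveals a repeated prime.

0


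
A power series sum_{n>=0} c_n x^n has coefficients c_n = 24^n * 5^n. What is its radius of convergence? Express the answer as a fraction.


By the root test (Cauchy-Hadamard), the radius is R = 1 / limsup_n |c_n|^(1/n).
Here |c_n|^(1/n) = (24^n * 5^n)^(1/n) = 24 * 5 = 120 for all n.
So R = 1/120 = 1/120.

1/120


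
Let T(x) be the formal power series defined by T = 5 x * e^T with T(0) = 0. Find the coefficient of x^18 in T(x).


Apply the Lagrange inversion formula: if T = 5 x * phi(T) with phi(t) = e^t, then
[x^n] T = 5^n * (1/n) [t^(n-1)] phi(t)^n = 5^n * (1/n) [t^(n-1)] e^(n t) = 5^n * (1/n) * n^(n-1) / (n-1)! = 5^n * n^(n-1) / n!.
When c = 1 this is the Cayley count of rooted labeled trees on n vertices, divided by n!.
For n = 18: 5^18 * 18^17 / 18! = 3814697265625 * 2185911559738696531968/6402373705728000 = 155143177998596191406250/119119.

155143177998596191406250/119119


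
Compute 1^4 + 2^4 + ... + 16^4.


This power sum has a closed form given by Faulhaber's formula
sum_{k=1}^{m} k^p = (1 / (p + 1)) * sum_{j=0}^{p} C(p + 1, j) B_j m^(p + 1 - j),
but for small m direct computation is fastest:
1 + 16 + 81 + 256 + 625 + 1296 + 2401 + 4096 + 6561 + 10000 + 14641 + 20736 + 28561 + 38416 + 50625 + 65536 = 243848.

243848


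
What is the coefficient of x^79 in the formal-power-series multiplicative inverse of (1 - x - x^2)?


Let the inverse be f(x) = sum_{k>=0} a_k x^k. From f(x) * (1 - x - x^2) = 1 and matching coefficients:
 x^0: a_0 = 1.
 x^1: a_1 - a_0 = 0, so a_1 = 1.
 x^k (k >= 2): a_k - a_{k-1} - a_{k-2} = 0, i.e. a_k = a_{k-1} + a_{k-2}.
This is the Fibonacci-type recurrence shifted so that a_0 = a_1 = 1.
Iterating: a_0=1, a_1=1, a_2=2, a_3=3, a_4=5, a_5=8, a_6=13, a_7=21, a_8=34, a_9=55, ...
a_79 = 23416728348467685.

23416728348467685


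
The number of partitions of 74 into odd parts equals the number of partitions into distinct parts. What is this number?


Computing partitions of 74 into odd parts (1, 3, 5, ...):
Using the generating function prod_{k>=0} 1/(1-x^(2k+1)),
the count is 44046

44046


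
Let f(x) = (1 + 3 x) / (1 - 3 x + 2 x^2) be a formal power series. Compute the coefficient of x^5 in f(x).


Write f(x) = sum_{k>=0} a_k x^k. Multiplying both sides by 1 - 3 x + 2 x^2 gives
(1 - 3 x + 2 x^2) sum_{k>=0} a_k x^k = 1 + 3 x.
Matching coefficients:
 x^0: a_0 = 1
 x^1: a_1 - 3 a_0 = 3  =>  a_1 = 3*1 + 3 = 6
 x^k (k >= 2): a_k = 3 a_{k-1} - 2 a_{k-2}.
Iterating: a_2 = 16, a_3 = 36, a_4 = 76, a_5 = 156.
So the coefficient of x^5 is 156.

156


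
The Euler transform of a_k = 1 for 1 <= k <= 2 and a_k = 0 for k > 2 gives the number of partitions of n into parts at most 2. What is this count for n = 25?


Partitions of 25 into parts at most 2:
Using generating function (1-x)^(-1)(1-x^2)^(-1),
the coefficient of x^25 = 13

13


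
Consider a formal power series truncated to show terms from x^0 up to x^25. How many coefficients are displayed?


From x^0 to x^25 inclusive, the count is 25 - 0 + 1 = 26.

26


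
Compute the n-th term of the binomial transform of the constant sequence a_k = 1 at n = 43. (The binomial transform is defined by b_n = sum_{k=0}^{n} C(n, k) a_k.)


With a_k = 1 for all k, b_n = sum_{k=0}^{n} C(n, k) = 2^n by the binomial theorem.
For n = 43: 2^43 = 8796093022208.

8796093022208


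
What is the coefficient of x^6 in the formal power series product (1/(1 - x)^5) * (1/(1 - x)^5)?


Combine the factors: (1/(1 - x)^5) * (1/(1 - x)^5) = 1/(1 - x)^10.
Then use 1/(1 - x)^r = sum_{k>=0} C(k + r - 1, r - 1) x^k with r = 10 and k = 6:
C(15, 9) = 5005.

5005


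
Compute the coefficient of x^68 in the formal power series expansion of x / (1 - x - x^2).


Let f(x) = sum_{k>=0} a_k x^k. Multiplying f(x) * (1 - x - x^2) = x and matching coefficients gives a_0 = 0, a_1 = 1, and a_k = a_{k-1} + a_{k-2} for k >= 2. These are the Fibonacci numbers F_k.
Iterating from F_0 = 0, F_1 = 1:
F_0=0, F_1=1, F_2=1, F_3=2, F_4=3, F_5=5, F_6=8, F_7=13, F_8=21, F_9=34, ...
F_68 = 72723460248141.

72723460248141


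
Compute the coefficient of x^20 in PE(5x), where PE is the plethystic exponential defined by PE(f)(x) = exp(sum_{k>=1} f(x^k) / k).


With f(x) = 5x, the exponent is sum_{k>=1} 5 x^k / k = 5 * (-ln(1 - x)). Exponentiating:
PE(5x) = exp(-5 ln(1 - x)) = 1/(1 - x)^5.
By the negative binomial expansion, [x^n] 1/(1 - x)^5 = C(n + 4, 4).
For n = 20: C(24, 4) = 10626.

10626


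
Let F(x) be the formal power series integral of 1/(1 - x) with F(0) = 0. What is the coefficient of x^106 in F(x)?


1/(1 - x) = sum_{k>=0} x^k. Integrating termwise and using F(0) = 0 gives
F(x) = sum_{k>=0} x^(k+1) / (k+1) = sum_{m>=1} x^m / m = -ln(1 - x).
So the coefficient of x^106 is 1/106 = 1/106.

1/106


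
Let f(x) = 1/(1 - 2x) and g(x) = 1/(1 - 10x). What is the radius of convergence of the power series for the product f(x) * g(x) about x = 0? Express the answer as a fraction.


The radius of 1/(1 - 2x) is 1/2 (nearest singularity at x = 1/2), and the radius of 1/(1 - 10x) is 1/10.
The product f(x)*g(x) = 1/((1 - 2x)(1 - 10x)) has singularities at both 1/2 and 1/10, so its radius of convergence is the distance to the nearest one:
min(1/2, 1/10) = 1/10.

1/10


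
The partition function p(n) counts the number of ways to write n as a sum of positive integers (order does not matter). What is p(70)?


Using the generating function prod_{k>=1} 1/(1-x^k), we compute p(70).
By dynamic programming over parts 1 through 70:
p(70) = 4087968

4087968


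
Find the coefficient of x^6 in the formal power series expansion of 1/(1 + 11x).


Write 1/(1 + c x) = 1/(1 - (-c) x) and apply the geometric-series identity
1/(1 - y) = sum_{k>=0} y^k to get 1/(1 + c x) = sum_{k>=0} (-c)^k x^k.
So the coefficient of x^k is (-c)^k = (-1)^k * c^k.
Here c = 11 and k = 6:
(-11)^6 = 1 * 1771561 = 1771561

1771561


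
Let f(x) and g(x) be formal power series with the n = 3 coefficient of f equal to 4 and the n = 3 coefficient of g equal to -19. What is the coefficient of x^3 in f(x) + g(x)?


Addition of formal power series is termwise.
The coefficient of x^3 in f + g = 4 + -19
= -15

-15


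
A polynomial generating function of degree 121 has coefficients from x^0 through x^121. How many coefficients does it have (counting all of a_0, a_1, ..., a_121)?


A polynomial of degree 121 takes the form a_0 + a_1 x + ... + a_121 x^121.
The number of coefficients is 121 + 1 = 122.

122


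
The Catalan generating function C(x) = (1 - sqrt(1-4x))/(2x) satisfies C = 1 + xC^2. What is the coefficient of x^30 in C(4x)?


Substituting x -> 4x scales the n-th coefficient by 4^n, so [x^30] C(4x) = 4^30 * C_30.
C_30 = C(2*30, 30)/(31) = 118264581564861424/31 = 3814986502092304.
So 4^30 * 3814986502092304 = 1152921504606846976 * 3814986502092304 = 4398379978047071296780748355272704.

4398379978047071296780748355272704


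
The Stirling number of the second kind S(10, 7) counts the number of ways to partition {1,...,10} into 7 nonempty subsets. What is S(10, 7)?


Using the explicit formula S(n,k) = (1/k!) sum_{j=0}^{k} (-1)^(k-j) C(k,j) j^n:
S(10, 7) = 5880
Equivalently, S(n,k) is n! times the coefficient of x^n in the EGF (e^x - 1)^k / k!.

5880


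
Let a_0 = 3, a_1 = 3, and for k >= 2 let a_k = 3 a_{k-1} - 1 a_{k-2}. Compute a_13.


Iterating the recurrence forward:
a_0 = 3
a_1 = 3
a_2 = 3*3 - 1*3 = 6
a_3 = 3*6 - 1*3 = 15
a_4 = 3*15 - 1*6 = 39
a_5 = 3*39 - 1*15 = 102
a_6 = 3*102 - 1*39 = 267
a_7 = 3*267 - 1*102 = 699
a_8 = 3*699 - 1*267 = 1830
a_9 = 3*1830 - 1*699 = 4791
a_10 = 3*4791 - 1*1830 = 12543
a_11 = 3*12543 - 1*4791 = 32838
a_12 = 3*32838 - 1*12543 = 85971
a_13 = 3*85971 - 1*32838 = 225075
So a_13 = 225075.

225075


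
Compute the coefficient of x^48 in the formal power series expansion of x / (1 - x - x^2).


Let f(x) = sum_{k>=0} a_k x^k. Multiplying f(x) * (1 - x - x^2) = x and matching coefficients gives a_0 = 0, a_1 = 1, and a_k = a_{k-1} + a_{k-2} for k >= 2. These are the Fibonacci numbers F_k.
Iterating from F_0 = 0, F_1 = 1:
F_0=0, F_1=1, F_2=1, F_3=2, F_4=3, F_5=5, F_6=8, F_7=13, F_8=21, F_9=34, ...
F_48 = 4807526976.

4807526976


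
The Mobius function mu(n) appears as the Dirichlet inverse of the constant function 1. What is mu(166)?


166 = 2 * 83 (all distinct primes).
mu(166) = (-1)^2 = 1

1


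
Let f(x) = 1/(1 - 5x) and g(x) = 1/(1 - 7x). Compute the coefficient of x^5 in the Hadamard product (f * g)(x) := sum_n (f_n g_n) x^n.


f has coefficients f_k = 5^k and g has coefficients g_k = 7^k, so the Hadamard product has coefficient (f*g)_k = 5^k * 7^k = 35^k.
For k = 5: 35^5 = 52521875.

52521875


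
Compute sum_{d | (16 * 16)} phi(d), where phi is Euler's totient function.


First, 16 * 16 = 256. One classical identity is sum_{d | n} phi(d) = n (each k in [1, n] has a unique gcd with n, and among the k's with gcd(k, n) = n/d there are phi(d) of them). So the sum equals 256. We also verify directly:
Divisors of 256: 1, 2, 4, 8, 16, 32, 64, 128, 256.
phi values: 1, 1, 2, 4, 8, 16, 32, 64, 128.
Sum = 256.

256


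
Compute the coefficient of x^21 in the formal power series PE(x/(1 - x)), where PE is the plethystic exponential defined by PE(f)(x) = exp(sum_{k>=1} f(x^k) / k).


For f(x) = x/(1 - x) we have
sum_{k>=1} f(x^k) / k = sum_{k>=1} (1/k) * x^k / (1 - x^k) = sum_{k, m >= 1} x^(k m) / k,
which after exponentiating simplifies to
PE(x/(1 - x)) = prod_{k>=1} 1 / (1 - x^k).
This is the generating function for the partition function p(n), so the coefficient of x^21 is p(21).
Computing p(21) by dynamic programming over parts 1, 2, ..., 21: p(21) = 792.

792


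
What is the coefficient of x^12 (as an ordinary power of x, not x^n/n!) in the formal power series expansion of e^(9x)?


The exponential series is e^y = sum_{k>=0} y^k / k!. Substituting y = 9x gives
e^(9x) = sum_{k>=0} 9^k x^k / k!.
So the coefficient of x^n is a^n/n! with a = 9, n = 12:
9^12 / 12! = 282429536481/479001600 = 1162261467/1971200

1162261467/1971200


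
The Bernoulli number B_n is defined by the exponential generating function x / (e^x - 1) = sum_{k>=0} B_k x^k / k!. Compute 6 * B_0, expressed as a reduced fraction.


Bernoulli numbers can also be computed recursively via B_0 = 1 and sum_{j=0}^{m} C(m+1, j) B_j = 0 for m >= 1. Odd-index Bernoulli numbers vanish for k >= 3.
Computing B_0 = 1, so 6 * B_0 = 6 * 1 = 6.

6


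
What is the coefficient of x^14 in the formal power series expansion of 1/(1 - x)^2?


The expansion 1/(1 - x)^r = sum_{k>=0} C(k + r - 1, r - 1) x^k follows from the multiset / negative-binomial theorem (or from repeated differentiation of the geometric series).
For r = 2 and k = 14:
C(15, 1) = 1307674368000 / (1 * 87178291200) = 15.

15


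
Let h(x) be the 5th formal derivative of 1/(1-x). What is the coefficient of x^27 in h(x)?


Differentiating 5 times: d^5/dx^5 [1/(1-x)] = 5!/(1-x)^6.
The expansion 1/(1-x)^6 = sum_{k>=0} C(k+5, 5) x^k, so the coefficient of x^n in 5!/(1-x)^6 is 5! * C(n+5, 5).
For n = 27: 120 * C(32, 5) = 120 * 201376 = 24165120

24165120


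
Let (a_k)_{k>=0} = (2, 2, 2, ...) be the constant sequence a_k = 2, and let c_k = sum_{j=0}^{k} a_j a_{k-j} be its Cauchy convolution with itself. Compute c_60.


Since a_j = 2 for all j >= 0, the convolution sum becomes
c_k = sum_{j=0}^{k} 2 * 2 = 4 * (k + 1).
Equivalently, the generating function of (a_k) is 2/(1 - x) and its square is 4/(1 - x)^2 = sum_{k>=0} 4(k + 1) x^k.
For k = 60: 4 * 61 = 244.

244


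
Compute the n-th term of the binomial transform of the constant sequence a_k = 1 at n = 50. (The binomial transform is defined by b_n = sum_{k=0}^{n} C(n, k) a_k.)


With a_k = 1 for all k, b_n = sum_{k=0}^{n} C(n, k) = 2^n by the binomial theorem.
For n = 50: 2^50 = 1125899906842624.

1125899906842624


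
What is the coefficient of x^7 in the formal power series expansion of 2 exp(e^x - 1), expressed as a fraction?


exp(e^x - 1) is the exponential generating function for the Bell numbers Bell_k: exp(e^x - 1) = sum_{k>=0} Bell_k x^k / k!.
So the coefficient of x^7 in 2 exp(e^x - 1) is 2 Bell_7 / 7!.
Computing: Bell_7 = 877 and 7! = 5040, giving
2 * 877/5040 = 877/2520.

877/2520


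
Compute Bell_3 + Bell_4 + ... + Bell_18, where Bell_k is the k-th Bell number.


Recall Bell_k counts set partitions of a k-set (with Bell_0 = 1 by convention).
Bell_3 through Bell_18: 5, 15, 52, 203, 877, 4140, 21147, 115975, 678570, 4213597, 27644437, 190899322, 1382958545, 10480142147, 82864869804, 682076806159
Sum = 5 + 15 + 52 + 203 + 877 + 4140 + 21147 + 115975 + 678570 + 4213597 + 27644437 + 190899322 + 1382958545 + 10480142147 + 82864869804 + 682076806159 = 777028354995.

777028354995


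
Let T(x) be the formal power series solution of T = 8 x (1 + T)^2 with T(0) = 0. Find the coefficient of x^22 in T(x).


Apply the Lagrange inversion formula: if T = 8 x * phi(T) with phi(t) = (1 + t)^2, then [x^n] T = 8^n * (1/n) [t^(n-1)] phi(t)^n = 8^n * (1/n) [t^(n-1)] (1 + t)^(2n) = 8^n * (1/n) C(2n, n-1).
Using the identity C(2n, n-1) = C(2n, n) * n / (n+1), the unscaled factor equals C(2n, n) / (n+1) = C_n, the n-th Catalan number.
For n = 22: C_22 = C(44, 22) / 23 = 2104098963720/23 = 91482563640.
With the 8^22 = 73786976294838206464 factor, the coefficient is 73786976294838206464 * 91482563640 = 6750221754695707626346339368960.

6750221754695707626346339368960


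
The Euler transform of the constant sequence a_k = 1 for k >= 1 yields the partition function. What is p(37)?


The Euler transform converts the sequence a_k = 1 into the number of integer partitions.
Using the recurrence or dynamic programming:
p(37) = 21637

21637


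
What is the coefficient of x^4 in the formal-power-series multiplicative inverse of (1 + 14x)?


The inverse is 1/(1 + 14x). Apply the geometric identity 1/(1 - y) = sum_{k>=0} y^k with y = -14x:
1/(1 + 14x) = sum_{k>=0} (-14)^k x^k.
So the coefficient of x^4 is (-14)^4 = 38416.

38416


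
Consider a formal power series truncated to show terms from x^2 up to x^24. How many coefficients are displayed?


From x^2 to x^24 inclusive, the count is 24 - 2 + 1 = 23.

23


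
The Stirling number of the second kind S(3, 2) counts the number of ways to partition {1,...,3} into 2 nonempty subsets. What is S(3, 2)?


Using the explicit formula S(n,k) = (1/k!) sum_{j=0}^{k} (-1)^(k-j) C(k,j) j^n:
S(3, 2) = 3
Equivalently, S(n,k) is n! times the coefficient of x^n in the EGF (e^x - 1)^k / k!.

3


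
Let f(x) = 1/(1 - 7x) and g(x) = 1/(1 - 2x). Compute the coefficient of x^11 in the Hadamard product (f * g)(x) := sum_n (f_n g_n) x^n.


f has coefficients f_k = 7^k and g has coefficients g_k = 2^k, so the Hadamard product has coefficient (f*g)_k = 7^k * 2^k = 14^k.
For k = 11: 14^11 = 4049565169664.

4049565169664


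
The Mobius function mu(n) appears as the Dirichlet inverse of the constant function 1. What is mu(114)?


114 = 2 * 3 * 19 (all distinct primes).
mu(114) = (-1)^3 = -1

-1


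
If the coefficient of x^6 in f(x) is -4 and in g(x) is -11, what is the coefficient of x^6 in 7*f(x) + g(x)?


Scalar multiplication scales coefficients: 7 * -4 = -28.
Then add the g coefficient: -28 + -11
= -39

-39


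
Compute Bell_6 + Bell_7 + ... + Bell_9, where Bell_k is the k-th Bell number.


Recall Bell_k counts set partitions of a k-set (with Bell_0 = 1 by convention).
Bell_6 through Bell_9: 203, 877, 4140, 21147
Sum = 203 + 877 + 4140 + 21147 = 26367.

26367


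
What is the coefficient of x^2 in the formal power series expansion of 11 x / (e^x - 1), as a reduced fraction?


The exponential generating function for Bernoulli numbers is
x / (e^x - 1) = sum_{k>=0} B_k x^k / k!.
So the coefficient of x^2 in 11 x / (e^x - 1) is 11 B_2 / 2!.
Computing: B_2 = 1/6, 2! = 2, giving
11 * 1/6 / 2 = 11/12.

11/12


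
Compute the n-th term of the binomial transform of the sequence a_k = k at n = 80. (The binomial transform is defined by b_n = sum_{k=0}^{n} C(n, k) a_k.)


With a_k = k, b_n = sum_{k=0}^{n} C(n, k) k. Using k * C(n, k) = n * C(n-1, k-1) gives b_n = n * sum_{k>=1} C(n-1, k-1) = n * 2^(n-1).
For n = 80: 80 * 2^79 = 80 * 604462909807314587353088 = 48357032784585166988247040.

48357032784585166988247040


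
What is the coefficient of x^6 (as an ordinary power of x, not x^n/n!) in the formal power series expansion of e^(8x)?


The exponential series is e^y = sum_{k>=0} y^k / k!. Substituting y = 8x gives
e^(8x) = sum_{k>=0} 8^k x^k / k!.
So the coefficient of x^n is a^n/n! with a = 8, n = 6:
8^6 / 6! = 262144/720 = 16384/45

16384/45


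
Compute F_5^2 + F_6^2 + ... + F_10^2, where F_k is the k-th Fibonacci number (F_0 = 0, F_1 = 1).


There is a standard identity sum_{k=0}^{N} F_k^2 = F_N * F_{N+1} (proved inductively from the telescoping relation F_k^2 = F_k F_{k+1} - F_{k-1} F_k). Then
sum_{k=5}^{10} F_k^2 = F_10 F_11 - F_4 F_5.
Computing: F_10 = 55, F_11 = 89, F_4 = 3, F_5 = 5.
Sum = 55 * 89 - 3 * 5 = 4880.

4880


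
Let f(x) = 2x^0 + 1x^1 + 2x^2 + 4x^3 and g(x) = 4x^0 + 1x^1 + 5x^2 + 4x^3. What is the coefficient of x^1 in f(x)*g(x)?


Cauchy product at x^1:
2*1 + 1*4
= 6

6


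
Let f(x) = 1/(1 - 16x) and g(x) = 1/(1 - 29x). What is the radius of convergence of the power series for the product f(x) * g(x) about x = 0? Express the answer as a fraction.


The radius of 1/(1 - 16x) is 1/16 (nearest singularity at x = 1/16), and the radius of 1/(1 - 29x) is 1/29.
The product f(x)*g(x) = 1/((1 - 16x)(1 - 29x)) has singularities at both 1/16 and 1/29, so its radius of convergence is the distance to the nearest one:
min(1/16, 1/29) = 1/29.

1/29


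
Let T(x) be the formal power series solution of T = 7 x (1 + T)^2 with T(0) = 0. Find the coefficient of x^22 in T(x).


Apply the Lagrange inversion formula: if T = 7 x * phi(T) with phi(t) = (1 + t)^2, then [x^n] T = 7^n * (1/n) [t^(n-1)] phi(t)^n = 7^n * (1/n) [t^(n-1)] (1 + t)^(2n) = 7^n * (1/n) C(2n, n-1).
Using the identity C(2n, n-1) = C(2n, n) * n / (n+1), the unscaled factor equals C(2n, n) / (n+1) = C_n, the n-th Catalan number.
For n = 22: C_22 = C(44, 22) / 23 = 2104098963720/23 = 91482563640.
With the 7^22 = 3909821048582988049 factor, the coefficient is 3909821048582988049 * 91482563640 = 357680452898004736014001938360.

357680452898004736014001938360


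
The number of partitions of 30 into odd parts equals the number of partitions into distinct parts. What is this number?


Computing partitions of 30 into odd parts (1, 3, 5, ...):
Using the generating function prod_{k>=0} 1/(1-x^(2k+1)),
the count is 296

296


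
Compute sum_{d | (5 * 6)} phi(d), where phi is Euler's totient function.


First, 5 * 6 = 30. One classical identity is sum_{d | n} phi(d) = n (each k in [1, n] has a unique gcd with n, and among the k's with gcd(k, n) = n/d there are phi(d) of them). So the sum equals 30. We also verify directly:
Divisors of 30: 1, 2, 3, 5, 6, 10, 15, 30.
phi values: 1, 1, 2, 4, 2, 4, 8, 8.
Sum = 30.

30


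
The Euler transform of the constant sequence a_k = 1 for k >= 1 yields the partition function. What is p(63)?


The Euler transform converts the sequence a_k = 1 into the number of integer partitions.
Using the recurrence or dynamic programming:
p(63) = 1505499

1505499


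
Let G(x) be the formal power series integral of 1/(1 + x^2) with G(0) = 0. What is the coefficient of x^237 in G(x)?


1/(1 + x^2) = sum_{j>=0} (-1)^j x^(2j). Integrating termwise with G(0) = 0:
G(x) = sum_{j>=0} (-1)^j x^(2j+1) / (2j+1) = arctan(x).
Only odd powers are nonzero. For x^237 write 237 = 2*118 + 1, giving
(-1)^118 / 237 = 1/237 = 1/237.

1/237


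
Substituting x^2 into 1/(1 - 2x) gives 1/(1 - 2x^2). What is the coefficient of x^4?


The coefficient of x^(2m) in 1/(1 - 2x^2) is 2^m.
With n = 4 = 2*2, the coefficient is 2^2 = 4.

4


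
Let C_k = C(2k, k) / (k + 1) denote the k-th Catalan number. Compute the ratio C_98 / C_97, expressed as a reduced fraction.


Using C_k = (2k)! / (k! (k+1)!), the ratio C_{k+1}/C_k simplifies to
C_{k+1}/C_k = [(2k+2)! / ((k+1)! (k+2)!)] * [k! (k+1)! / (2k)!]
 = (2k+2)(2k+1) / ((k+1)(k+2)) = 2(2k+1) / (k+2).
For k = 97: 2(2*97 + 1) / (97 + 2) = 390/99 = 130/33.

130/33


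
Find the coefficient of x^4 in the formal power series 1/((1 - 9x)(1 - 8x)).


By partial fractions or Cauchy convolution:
The coefficient equals sum_{k=0}^{4} 9^k * 8^(4-k).
= 26281

26281


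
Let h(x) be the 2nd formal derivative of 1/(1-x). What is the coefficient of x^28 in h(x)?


Differentiating 2 times: d^2/dx^2 [1/(1-x)] = 2!/(1-x)^3.
The expansion 1/(1-x)^3 = sum_{k>=0} C(k+2, 2) x^k, so the coefficient of x^n in 2!/(1-x)^3 is 2! * C(n+2, 2).
For n = 28: 2 * C(30, 2) = 2 * 435 = 870

870


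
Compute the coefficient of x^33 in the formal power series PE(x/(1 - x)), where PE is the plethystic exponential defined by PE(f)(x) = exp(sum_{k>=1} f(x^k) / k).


For f(x) = x/(1 - x) we have
sum_{k>=1} f(x^k) / k = sum_{k>=1} (1/k) * x^k / (1 - x^k) = sum_{k, m >= 1} x^(k m) / k,
which after exponentiating simplifies to
PE(x/(1 - x)) = prod_{k>=1} 1 / (1 - x^k).
This is the generating function for the partition function p(n), so the coefficient of x^33 is p(33).
Computing p(33) by dynamic programming over parts 1, 2, ..., 33: p(33) = 10143.

10143


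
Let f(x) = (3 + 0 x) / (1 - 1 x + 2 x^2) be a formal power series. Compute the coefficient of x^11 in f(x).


Write f(x) = sum_{k>=0} a_k x^k. Multiplying both sides by 1 - 1 x + 2 x^2 gives
(1 - 1 x + 2 x^2) sum_{k>=0} a_k x^k = 3 + 0 x.
Matching coefficients:
 x^0: a_0 = 3
 x^1: a_1 - 1 a_0 = 0  =>  a_1 = 1*3 + 0 = 3
 x^k (k >= 2): a_k = 1 a_{k-1} - 2 a_{k-2}.
Iterating: a_2 = -3, a_3 = -9, a_4 = -3, a_5 = 15, a_6 = 21, a_7 = -9, a_8 = -51, a_9 = -33, a_10 = 69, a_11 = 135.
So the coefficient of x^11 is 135.

135


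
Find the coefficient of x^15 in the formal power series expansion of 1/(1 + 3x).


Write 1/(1 + c x) = 1/(1 - (-c) x) and apply the geometric-series identity
1/(1 - y) = sum_{k>=0} y^k to get 1/(1 + c x) = sum_{k>=0} (-c)^k x^k.
So the coefficient of x^k is (-c)^k = (-1)^k * c^k.
Here c = 3 and k = 15:
(-3)^15 = -1 * 14348907 = -14348907

-14348907


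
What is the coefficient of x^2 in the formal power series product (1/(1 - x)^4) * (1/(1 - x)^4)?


Combine the factors: (1/(1 - x)^4) * (1/(1 - x)^4) = 1/(1 - x)^8.
Then use 1/(1 - x)^r = sum_{k>=0} C(k + r - 1, r - 1) x^k with r = 8 and k = 2:
C(9, 7) = 36.

36


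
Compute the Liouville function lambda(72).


The Liouville function is lambda(k) = (-1)^Omega(k), where Omega(k) counts the prime factors of k with multiplicity.
Factoring: 72 = 2 * 2 * 2 * 3 * 3, so Omega(72) = 5.
lambda(72) = (-1)^5 = -1.

-1


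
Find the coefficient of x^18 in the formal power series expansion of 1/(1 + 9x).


Write 1/(1 + c x) = 1/(1 - (-c) x) and apply the geometric-series identity
1/(1 - y) = sum_{k>=0} y^k to get 1/(1 + c x) = sum_{k>=0} (-c)^k x^k.
So the coefficient of x^k is (-c)^k = (-1)^k * c^k.
Here c = 9 and k = 18:
(-9)^18 = 1 * 150094635296999121 = 150094635296999121

150094635296999121


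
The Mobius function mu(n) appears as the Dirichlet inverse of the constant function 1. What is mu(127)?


127 = 127 (all distinct primes).
mu(127) = (-1)^1 = -1

-1


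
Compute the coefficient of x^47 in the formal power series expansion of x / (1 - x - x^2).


Let f(x) = sum_{k>=0} a_k x^k. Multiplying f(x) * (1 - x - x^2) = x and matching coefficients gives a_0 = 0, a_1 = 1, and a_k = a_{k-1} + a_{k-2} for k >= 2. These are the Fibonacci numbers F_k.
Iterating from F_0 = 0, F_1 = 1:
F_0=0, F_1=1, F_2=1, F_3=2, F_4=3, F_5=5, F_6=8, F_7=13, F_8=21, F_9=34, ...
F_47 = 2971215073.

2971215073


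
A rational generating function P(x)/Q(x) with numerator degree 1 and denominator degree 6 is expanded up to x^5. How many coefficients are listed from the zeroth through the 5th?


Expanding up to x^5 gives the coefficients for x^0, x^1, ..., x^5.
That is 5 + 1 = 6 coefficients in total.

6


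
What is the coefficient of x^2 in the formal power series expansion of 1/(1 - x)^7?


The expansion 1/(1 - x)^r = sum_{k>=0} C(k + r - 1, r - 1) x^k follows from the multiset / negative-binomial theorem (or from repeated differentiation of the geometric series).
For r = 7 and k = 2:
C(8, 6) = 40320 / (720 * 2) = 28.

28


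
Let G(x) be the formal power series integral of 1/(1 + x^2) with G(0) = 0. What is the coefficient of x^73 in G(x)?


1/(1 + x^2) = sum_{j>=0} (-1)^j x^(2j). Integrating termwise with G(0) = 0:
G(x) = sum_{j>=0} (-1)^j x^(2j+1) / (2j+1) = arctan(x).
Only odd powers are nonzero. For x^73 write 73 = 2*36 + 1, giving
(-1)^36 / 73 = 1/73 = 1/73.

1/73


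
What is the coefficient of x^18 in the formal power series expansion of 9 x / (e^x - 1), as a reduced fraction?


The exponential generating function for Bernoulli numbers is
x / (e^x - 1) = sum_{k>=0} B_k x^k / k!.
So the coefficient of x^18 in 9 x / (e^x - 1) is 9 B_18 / 18!.
Computing: B_18 = 43867/798, 18! = 6402373705728000, giving
9 * 43867/798 / 6402373705728000 = 43867/567677135241216000.

43867/567677135241216000


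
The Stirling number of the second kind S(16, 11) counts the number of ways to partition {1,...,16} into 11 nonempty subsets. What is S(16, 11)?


Using the explicit formula S(n,k) = (1/k!) sum_{j=0}^{k} (-1)^(k-j) C(k,j) j^n:
S(16, 11) = 28936908
Equivalently, S(n,k) is n! times the coefficient of x^n in the EGF (e^x - 1)^k / k!.

28936908


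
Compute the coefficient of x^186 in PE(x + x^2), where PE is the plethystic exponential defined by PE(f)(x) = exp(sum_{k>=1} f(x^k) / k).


With f(x) = x + x^2, the exponent is sum_{k>=1} (x^k + x^(2k)) / k = -ln(1 - x) - ln(1 - x^2). Exponentiating:
PE(x + x^2) = 1 / ((1 - x)(1 - x^2)).
This is the generating function for partitions of n into parts of size 1 or 2. The number of 2's can be any j in 0..93, and the rest are 1's, so
[x^186] = floor(186/2) + 1 = 94.

94


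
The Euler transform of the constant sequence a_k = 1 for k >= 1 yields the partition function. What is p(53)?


The Euler transform converts the sequence a_k = 1 into the number of integer partitions.
Using the recurrence or dynamic programming:
p(53) = 329931

329931


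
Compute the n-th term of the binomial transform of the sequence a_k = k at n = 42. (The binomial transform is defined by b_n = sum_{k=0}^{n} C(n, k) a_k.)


With a_k = k, b_n = sum_{k=0}^{n} C(n, k) k. Using k * C(n, k) = n * C(n-1, k-1) gives b_n = n * sum_{k>=1} C(n-1, k-1) = n * 2^(n-1).
For n = 42: 42 * 2^41 = 42 * 2199023255552 = 92358976733184.

92358976733184


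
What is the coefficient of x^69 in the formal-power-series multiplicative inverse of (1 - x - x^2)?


Let the inverse be f(x) = sum_{k>=0} a_k x^k. From f(x) * (1 - x - x^2) = 1 and matching coefficients:
 x^0: a_0 = 1.
 x^1: a_1 - a_0 = 0, so a_1 = 1.
 x^k (k >= 2): a_k - a_{k-1} - a_{k-2} = 0, i.e. a_k = a_{k-1} + a_{k-2}.
This is the Fibonacci-type recurrence shifted so that a_0 = a_1 = 1.
Iterating: a_0=1, a_1=1, a_2=2, a_3=3, a_4=5, a_5=8, a_6=13, a_7=21, a_8=34, a_9=55, ...
a_69 = 190392490709135.

190392490709135


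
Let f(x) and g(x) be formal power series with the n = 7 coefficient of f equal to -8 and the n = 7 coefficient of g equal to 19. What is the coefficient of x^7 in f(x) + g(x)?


Addition of formal power series is termwise.
The coefficient of x^7 in f + g = -8 + 19
= 11

11


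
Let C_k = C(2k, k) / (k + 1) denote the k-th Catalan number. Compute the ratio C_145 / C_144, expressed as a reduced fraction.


Using C_k = (2k)! / (k! (k+1)!), the ratio C_{k+1}/C_k simplifies to
C_{k+1}/C_k = [(2k+2)! / ((k+1)! (k+2)!)] * [k! (k+1)! / (2k)!]
 = (2k+2)(2k+1) / ((k+1)(k+2)) = 2(2k+1) / (k+2).
For k = 144: 2(2*144 + 1) / (144 + 2) = 578/146 = 289/73.

289/73


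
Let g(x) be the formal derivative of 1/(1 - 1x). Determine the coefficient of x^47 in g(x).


Differentiate termwise: d/dx sum_{k>=0} 1^k x^k = sum_{k>=1} k 1^k x^(k-1) = sum_{j>=0} (j+1) 1^(j+1) x^j.
Equivalently, d/dx [1/(1 - 1x)] = 1/(1 - 1x)^2.
For j = 47: 48 * 1^48 = 48 * 1 = 48.

48


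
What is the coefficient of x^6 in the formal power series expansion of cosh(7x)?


The Maclaurin series is cosh(t) = sum_{m>=0} t^(2m) / (2m)!, so substituting t = 7x, only even powers of x are nonzero, with coefficient of x^(2m) equal to 7^(2m) / (2m)!.
For x^6 the coefficient is 7^6/6! = 117649/720 = 117649/720.

117649/720


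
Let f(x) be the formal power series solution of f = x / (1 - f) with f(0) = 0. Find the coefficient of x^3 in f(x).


Apply Lagrange inversion: f = x * phi(f) with phi(t) = 1/(1 - t), so
[x^n] f = (1/n) [t^(n-1)] phi(t)^n = (1/n) [t^(n-1)] (1 - t)^(-n) = (1/n) C(2n - 2, n - 1) = C_{n-1}.
For n = 3: C_2 = C(4, 2) / 3 = 6/3 = 2 = 2.

2


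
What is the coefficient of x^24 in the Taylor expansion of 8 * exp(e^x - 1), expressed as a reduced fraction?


exp(e^x - 1) = sum_{k>=0} Bell_k x^k / k!, where Bell_k is the k-th Bell number.
So the coefficient of x^24 is 8 * Bell_24 / 24!.
Computing: Bell_24 = 445958869294805289 and 24! = 620448401733239439360000, giving
8 * 445958869294805289/620448401733239439360000 = 148652956431601763/25852016738884976640000.

148652956431601763/25852016738884976640000


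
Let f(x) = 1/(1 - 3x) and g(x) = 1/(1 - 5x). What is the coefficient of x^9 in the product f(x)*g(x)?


The coefficient of x^n in f*g is the Cauchy product: sum_{k=0}^{n} a^k * b^(n-k).
With a=3, b=5, n=9:
sum_{k=0}^{9} 3^k * 5^(9-k)
= 4853288

4853288


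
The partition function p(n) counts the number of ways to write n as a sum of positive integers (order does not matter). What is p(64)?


Using the generating function prod_{k>=1} 1/(1-x^k), we compute p(64).
By dynamic programming over parts 1 through 64:
p(64) = 1741630

1741630


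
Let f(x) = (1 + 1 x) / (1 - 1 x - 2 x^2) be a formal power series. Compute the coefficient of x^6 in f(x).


Write f(x) = sum_{k>=0} a_k x^k. Multiplying both sides by 1 - 1 x - 2 x^2 gives
(1 - 1 x - 2 x^2) sum_{k>=0} a_k x^k = 1 + 1 x.
Matching coefficients:
 x^0: a_0 = 1
 x^1: a_1 - 1 a_0 = 1  =>  a_1 = 1*1 + 1 = 2
 x^k (k >= 2): a_k = 1 a_{k-1} + 2 a_{k-2}.
Iterating: a_2 = 4, a_3 = 8, a_4 = 16, a_5 = 32, a_6 = 64.
So the coefficient of x^6 is 64.

64


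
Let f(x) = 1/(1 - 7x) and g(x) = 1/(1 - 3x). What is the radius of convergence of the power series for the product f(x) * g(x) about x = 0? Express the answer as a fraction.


The radius of 1/(1 - 7x) is 1/7 (nearest singularity at x = 1/7), and the radius of 1/(1 - 3x) is 1/3.
The product f(x)*g(x) = 1/((1 - 7x)(1 - 3x)) has singularities at both 1/7 and 1/3, so its radius of convergence is the distance to the nearest one:
min(1/7, 1/3) = 1/7.

1/7


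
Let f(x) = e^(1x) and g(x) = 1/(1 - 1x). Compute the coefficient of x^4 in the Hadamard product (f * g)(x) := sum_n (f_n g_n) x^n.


Expanding: f_k = 1^k/k! (from e^(1x)) and g_k = 1^k (from 1/(1 - 1x)). So the Hadamard coefficient (f * g)_k = 1^k 1^k / k! = (1)^k / k!.
For k = 4: 1^4/4! = 1/24 = 1/24.

1/24


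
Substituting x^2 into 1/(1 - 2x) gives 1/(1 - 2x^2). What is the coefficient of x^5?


Since 1/(1 - 2x^2) only has even powers of x,
the coefficient of x^5 (odd) is 0.

0


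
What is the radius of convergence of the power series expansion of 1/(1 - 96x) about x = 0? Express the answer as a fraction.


Expanding 1/(1 - 96x) = sum_{k>=0} 96^k x^k, the series converges when |96x| < 1, i.e., |x| < 1/96.
So the radius of convergence is 1/96 = 1/96.

1/96


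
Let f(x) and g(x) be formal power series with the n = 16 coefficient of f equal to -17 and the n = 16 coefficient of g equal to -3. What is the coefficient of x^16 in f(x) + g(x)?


Addition of formal power series is termwise.
The coefficient of x^16 in f + g = -17 + -3
= -20

-20


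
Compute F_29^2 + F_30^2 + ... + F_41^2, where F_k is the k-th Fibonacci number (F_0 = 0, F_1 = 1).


There is a standard identity sum_{k=0}^{N} F_k^2 = F_N * F_{N+1} (proved inductively from the telescoping relation F_k^2 = F_k F_{k+1} - F_{k-1} F_k). Then
sum_{k=29}^{41} F_k^2 = F_41 F_42 - F_28 F_29.
Computing: F_41 = 165580141, F_42 = 267914296, F_28 = 317811, F_29 = 514229.
Sum = 165580141 * 267914296 - 317811 * 514229 = 44361123479963017.

44361123479963017


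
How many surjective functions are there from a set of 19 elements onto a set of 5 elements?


By inclusion-exclusion on which target elements are missed, the number of surjections from an n-set onto a k-set is
surj(n, k) = sum_{j=0}^{k} (-1)^j C(k, j) (k - j)^n.
Equivalently surj(n, k) = k! * S(n, k), where S(n, k) is the Stirling number of the second kind.
For n = 19, k = 5:
S(19, 5) = 147589284710, so
surj = 5! * 147589284710 = 120 * 147589284710 = 17710714165200.

17710714165200


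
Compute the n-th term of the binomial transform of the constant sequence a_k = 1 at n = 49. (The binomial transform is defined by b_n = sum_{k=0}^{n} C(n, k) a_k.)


With a_k = 1 for all k, b_n = sum_{k=0}^{n} C(n, k) = 2^n by the binomial theorem.
For n = 49: 2^49 = 562949953421312.

562949953421312


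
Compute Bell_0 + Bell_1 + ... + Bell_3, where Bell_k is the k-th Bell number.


Recall Bell_k counts set partitions of a k-set (with Bell_0 = 1 by convention).
Bell_0 through Bell_3: 1, 1, 2, 5
Sum = 1 + 1 + 2 + 5 = 9.

9


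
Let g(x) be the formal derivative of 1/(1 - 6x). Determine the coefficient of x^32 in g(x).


Differentiate termwise: d/dx sum_{k>=0} 6^k x^k = sum_{k>=1} k 6^k x^(k-1) = sum_{j>=0} (j+1) 6^(j+1) x^j.
Equivalently, d/dx [1/(1 - 6x)] = 6/(1 - 6x)^2.
For j = 32: 33 * 6^33 = 33 * 47751966659678405306351616 = 1575814899769387375109603328.

1575814899769387375109603328


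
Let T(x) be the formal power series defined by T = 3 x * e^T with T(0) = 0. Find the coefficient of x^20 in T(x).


Apply the Lagrange inversion formula: if T = 3 x * phi(T) with phi(t) = e^t, then
[x^n] T = 3^n * (1/n) [t^(n-1)] phi(t)^n = 3^n * (1/n) [t^(n-1)] e^(n t) = 3^n * (1/n) * n^(n-1) / (n-1)! = 3^n * n^(n-1) / n!.
When c = 1 this is the Cayley count of rooted labeled trees on n vertices, divided by n!.
For n = 20: 3^20 * 20^19 / 20! = 3486784401 * 5242880000000000000000000/2432902008176640000 = 17006112000000000000000/2263261.

17006112000000000000000/2263261


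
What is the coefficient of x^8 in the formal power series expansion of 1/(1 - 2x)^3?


The general identity 1/(1 - c x)^r = sum_{k>=0} c^k C(k + r - 1, r - 1) x^k follows by substituting y = c x into 1/(1 - y)^r = sum_{k>=0} C(k + r - 1, r - 1) y^k.
For c = 2, r = 3, k = 8:
2^8 * C(10, 2) = 256 * 45 = 11520.

11520


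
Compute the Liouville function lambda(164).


The Liouville function is lambda(k) = (-1)^Omega(k), where Omega(k) counts the prime factors of k with multiplicity.
Factoring: 164 = 2 * 2 * 41, so Omega(164) = 3.
lambda(164) = (-1)^3 = -1.

-1


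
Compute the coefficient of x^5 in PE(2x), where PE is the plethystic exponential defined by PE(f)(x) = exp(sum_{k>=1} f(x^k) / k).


With f(x) = 2x, the exponent is sum_{k>=1} 2 x^k / k = 2 * (-ln(1 - x)). Exponentiating:
PE(2x) = exp(-2 ln(1 - x)) = 1/(1 - x)^2.
By the negative binomial expansion, [x^n] 1/(1 - x)^2 = C(n + 1, 1).
For n = 5: C(6, 1) = 6.

6


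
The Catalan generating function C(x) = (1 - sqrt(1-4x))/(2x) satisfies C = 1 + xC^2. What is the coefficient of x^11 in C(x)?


Substituting x -> x scales the n-th coefficient by 1, so [x^11] C(x) = C_11.
C_11 = C(2*11, 11)/(12) = 705432/12 = 58786.
= 58786.

58786


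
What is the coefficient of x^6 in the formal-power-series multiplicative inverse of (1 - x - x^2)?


Let the inverse be f(x) = sum_{k>=0} a_k x^k. From f(x) * (1 - x - x^2) = 1 and matching coefficients:
 x^0: a_0 = 1.
 x^1: a_1 - a_0 = 0, so a_1 = 1.
 x^k (k >= 2): a_k - a_{k-1} - a_{k-2} = 0, i.e. a_k = a_{k-1} + a_{k-2}.
This is the Fibonacci-type recurrence shifted so that a_0 = a_1 = 1.
Iterating: a_0=1, a_1=1, a_2=2, a_3=3, a_4=5, a_5=8, a_6=13
a_6 = 13.

13
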